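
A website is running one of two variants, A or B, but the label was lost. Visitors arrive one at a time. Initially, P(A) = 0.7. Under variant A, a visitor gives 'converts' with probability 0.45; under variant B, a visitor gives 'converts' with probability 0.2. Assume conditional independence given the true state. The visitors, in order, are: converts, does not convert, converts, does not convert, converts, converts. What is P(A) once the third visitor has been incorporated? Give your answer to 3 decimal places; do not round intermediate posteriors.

0.890

After 'converts': P(A) = 0.45·0.7000 / (0.45·0.7000 + 0.2·0.3000) ≈ 0.8400
After 'does not convert': P(A) = 0.55·0.8400 / (0.55·0.8400 + 0.8·0.1600) ≈ 0.7831
After 'converts': P(A) = 0.45·0.7831 / (0.45·0.7831 + 0.2·0.2169) ≈ 0.8904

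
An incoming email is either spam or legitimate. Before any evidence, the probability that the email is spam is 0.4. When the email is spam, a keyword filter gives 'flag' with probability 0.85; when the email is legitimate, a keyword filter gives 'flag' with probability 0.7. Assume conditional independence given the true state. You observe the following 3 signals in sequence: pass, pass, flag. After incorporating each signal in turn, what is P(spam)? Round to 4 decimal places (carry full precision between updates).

After 'pass': P(spam) = 0.15·0.4000 / (0.15·0.4000 + 0.3·0.6000) ≈ 0.2500
After 'pass': P(spam) = 0.15·0.2500 / (0.15·0.2500 + 0.3·0.7500) ≈ 0.1429
After 'flag': P(spam) = 0.85·0.1429 / (0.85·0.1429 + 0.7·0.8571) ≈ 0.1683

0.1683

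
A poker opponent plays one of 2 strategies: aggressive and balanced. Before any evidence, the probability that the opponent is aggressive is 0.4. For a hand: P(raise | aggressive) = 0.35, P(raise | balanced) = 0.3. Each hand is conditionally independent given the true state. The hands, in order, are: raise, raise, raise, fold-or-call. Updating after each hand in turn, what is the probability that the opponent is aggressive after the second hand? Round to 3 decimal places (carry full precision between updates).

0.476

Each posterior becomes the prior for the next update.
After 'raise': P(aggressive) = 0.35·0.4000 / (0.35·0.4000 + 0.3·0.6000) ≈ 0.4375
After 'raise': P(aggressive) = 0.35·0.4375 / (0.35·0.4375 + 0.3·0.5625) ≈ 0.4757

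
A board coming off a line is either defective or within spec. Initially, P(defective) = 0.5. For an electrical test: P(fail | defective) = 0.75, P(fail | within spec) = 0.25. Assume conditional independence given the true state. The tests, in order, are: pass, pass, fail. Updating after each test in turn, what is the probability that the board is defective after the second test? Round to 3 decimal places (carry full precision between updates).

After 'pass': P(defective) = 0.25·0.5000 / (0.25·0.5000 + 0.75·0.5000) ≈ 0.2500
After 'pass': P(defective) = 0.25·0.2500 / (0.25·0.2500 + 0.75·0.7500) ≈ 0.1000

0.100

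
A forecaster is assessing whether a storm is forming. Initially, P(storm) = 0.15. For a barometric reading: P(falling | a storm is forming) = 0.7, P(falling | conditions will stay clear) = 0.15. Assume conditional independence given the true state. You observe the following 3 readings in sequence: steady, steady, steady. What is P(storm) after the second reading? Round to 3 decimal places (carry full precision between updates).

Each posterior becomes the prior for the next update.
After 'steady': P(storm) = 0.3·0.1500 / (0.3·0.1500 + 0.85·0.8500) ≈ 0.0586
After 'steady': P(storm) = 0.3·0.0586 / (0.3·0.0586 + 0.85·0.9414) ≈ 0.0215

0.022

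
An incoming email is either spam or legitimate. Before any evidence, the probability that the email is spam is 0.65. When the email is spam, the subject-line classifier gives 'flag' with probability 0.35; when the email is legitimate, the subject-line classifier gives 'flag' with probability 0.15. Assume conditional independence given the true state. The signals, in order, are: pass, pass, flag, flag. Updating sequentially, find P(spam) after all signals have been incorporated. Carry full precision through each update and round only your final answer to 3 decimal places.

After 'pass': P(spam) = 0.65·0.6500 / (0.65·0.6500 + 0.85·0.3500) ≈ 0.5868
After 'pass': P(spam) = 0.65·0.5868 / (0.65·0.5868 + 0.85·0.4132) ≈ 0.5206
After 'flag': P(spam) = 0.35·0.5206 / (0.35·0.5206 + 0.15·0.4794) ≈ 0.7170
After 'flag': P(spam) = 0.35·0.7170 / (0.35·0.7170 + 0.15·0.2830) ≈ 0.8553

0.855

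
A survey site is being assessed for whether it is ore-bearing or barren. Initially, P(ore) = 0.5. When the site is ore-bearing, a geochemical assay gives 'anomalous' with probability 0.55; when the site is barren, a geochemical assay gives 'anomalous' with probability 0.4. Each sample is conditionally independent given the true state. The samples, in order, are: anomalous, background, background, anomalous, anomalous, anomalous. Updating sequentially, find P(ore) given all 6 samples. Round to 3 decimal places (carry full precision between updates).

0.668

After 'anomalous': P(ore) = 0.55·0.5000 / (0.55·0.5000 + 0.4·0.5000) ≈ 0.5789
After 'background': P(ore) = 0.45·0.5789 / (0.45·0.5789 + 0.6·0.4211) ≈ 0.5077
After 'background': P(ore) = 0.45·0.5077 / (0.45·0.5077 + 0.6·0.4923) ≈ 0.4361
After 'anomalous': P(ore) = 0.55·0.4361 / (0.55·0.4361 + 0.4·0.5639) ≈ 0.5154
After 'anomalous': P(ore) = 0.55·0.5154 / (0.55·0.5154 + 0.4·0.4846) ≈ 0.5939
After 'anomalous': P(ore) = 0.55·0.5939 / (0.55·0.5939 + 0.4·0.4061) ≈ 0.6678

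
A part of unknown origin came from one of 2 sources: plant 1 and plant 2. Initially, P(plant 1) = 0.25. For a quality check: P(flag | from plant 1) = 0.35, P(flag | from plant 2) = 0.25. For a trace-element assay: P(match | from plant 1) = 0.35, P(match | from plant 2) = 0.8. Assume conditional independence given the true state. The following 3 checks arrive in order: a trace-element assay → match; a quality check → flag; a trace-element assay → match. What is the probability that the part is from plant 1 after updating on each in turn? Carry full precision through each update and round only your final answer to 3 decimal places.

0.082

Apply Bayes' rule sequentially, carrying P(plant 1) forward.
After a trace-element assay='match': P(plant 1) = 0.35·0.2500 / (0.35·0.2500 + 0.8·0.7500) ≈ 0.1273
After a quality check='flag': P(plant 1) = 0.35·0.1273 / (0.35·0.1273 + 0.25·0.8727) ≈ 0.1696
After a trace-element assay='match': P(plant 1) = 0.35·0.1696 / (0.35·0.1696 + 0.8·0.8304) ≈ 0.0820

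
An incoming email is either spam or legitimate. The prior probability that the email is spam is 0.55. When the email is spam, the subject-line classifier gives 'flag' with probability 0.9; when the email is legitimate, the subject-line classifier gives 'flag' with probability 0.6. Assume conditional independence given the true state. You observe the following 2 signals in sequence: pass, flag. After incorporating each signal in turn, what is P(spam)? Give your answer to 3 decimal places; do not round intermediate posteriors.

After 'pass': P(spam) = 0.1·0.5500 / (0.1·0.5500 + 0.4·0.4500) ≈ 0.2340
After 'flag': P(spam) = 0.9·0.2340 / (0.9·0.2340 + 0.6·0.7660) ≈ 0.3143

0.314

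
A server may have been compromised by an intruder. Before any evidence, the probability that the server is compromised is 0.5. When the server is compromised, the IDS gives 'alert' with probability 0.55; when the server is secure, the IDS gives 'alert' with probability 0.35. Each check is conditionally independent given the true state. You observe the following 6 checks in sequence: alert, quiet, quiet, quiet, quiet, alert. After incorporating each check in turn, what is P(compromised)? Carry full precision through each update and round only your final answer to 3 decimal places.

0.362

After 'alert': P(compromised) = 0.55·0.5000 / (0.55·0.5000 + 0.35·0.5000) ≈ 0.6111
After 'quiet': P(compromised) = 0.45·0.6111 / (0.45·0.6111 + 0.65·0.3889) ≈ 0.5211
After 'quiet': P(compromised) = 0.45·0.5211 / (0.45·0.5211 + 0.65·0.4789) ≈ 0.4296
After 'quiet': P(compromised) = 0.45·0.4296 / (0.45·0.4296 + 0.65·0.5704) ≈ 0.3427
After 'quiet': P(compromised) = 0.45·0.3427 / (0.45·0.3427 + 0.65·0.6573) ≈ 0.2652
After 'alert': P(compromised) = 0.55·0.2652 / (0.55·0.2652 + 0.35·0.7348) ≈ 0.3619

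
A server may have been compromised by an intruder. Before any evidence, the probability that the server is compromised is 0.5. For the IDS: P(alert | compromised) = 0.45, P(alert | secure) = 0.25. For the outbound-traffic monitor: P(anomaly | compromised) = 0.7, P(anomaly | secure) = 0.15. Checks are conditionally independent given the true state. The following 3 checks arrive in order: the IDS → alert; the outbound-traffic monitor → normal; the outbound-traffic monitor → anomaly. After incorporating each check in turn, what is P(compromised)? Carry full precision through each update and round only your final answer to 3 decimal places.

After the IDS='alert': P(compromised) = 0.45·0.5000 / (0.45·0.5000 + 0.25·0.5000) ≈ 0.6429
After the outbound-traffic monitor='normal': P(compromised) = 0.3·0.6429 / (0.3·0.6429 + 0.85·0.3571) ≈ 0.3885
After the outbound-traffic monitor='anomaly': P(compromised) = 0.7·0.3885 / (0.7·0.3885 + 0.15·0.6115) ≈ 0.7478

0.748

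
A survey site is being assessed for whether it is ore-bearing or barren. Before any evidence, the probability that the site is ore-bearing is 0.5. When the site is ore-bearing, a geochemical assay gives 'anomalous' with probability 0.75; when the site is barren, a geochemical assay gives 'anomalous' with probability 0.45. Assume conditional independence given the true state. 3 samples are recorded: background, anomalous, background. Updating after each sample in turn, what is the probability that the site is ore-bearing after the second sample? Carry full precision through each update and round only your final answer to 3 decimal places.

0.431

After 'background': P(ore) = 0.25·0.5000 / (0.25·0.5000 + 0.55·0.5000) ≈ 0.3125
After 'anomalous': P(ore) = 0.75·0.3125 / (0.75·0.3125 + 0.45·0.6875) ≈ 0.4310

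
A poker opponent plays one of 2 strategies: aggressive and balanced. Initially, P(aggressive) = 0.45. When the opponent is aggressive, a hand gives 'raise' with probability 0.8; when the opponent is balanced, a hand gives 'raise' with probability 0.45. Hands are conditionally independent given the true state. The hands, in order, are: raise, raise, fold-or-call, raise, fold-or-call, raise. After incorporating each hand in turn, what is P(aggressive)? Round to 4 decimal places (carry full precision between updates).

After 'raise': P(aggressive) = 0.8·0.4500 / (0.8·0.4500 + 0.45·0.5500) ≈ 0.5926
After 'raise': P(aggressive) = 0.8·0.5926 / (0.8·0.5926 + 0.45·0.4074) ≈ 0.7211
After 'fold-or-call': P(aggressive) = 0.2·0.7211 / (0.2·0.7211 + 0.55·0.2789) ≈ 0.4846
After 'raise': P(aggressive) = 0.8·0.4846 / (0.8·0.4846 + 0.45·0.5154) ≈ 0.6257
After 'fold-or-call': P(aggressive) = 0.2·0.6257 / (0.2·0.6257 + 0.55·0.3743) ≈ 0.3781
After 'raise': P(aggressive) = 0.8·0.3781 / (0.8·0.3781 + 0.45·0.6219) ≈ 0.5194

0.5194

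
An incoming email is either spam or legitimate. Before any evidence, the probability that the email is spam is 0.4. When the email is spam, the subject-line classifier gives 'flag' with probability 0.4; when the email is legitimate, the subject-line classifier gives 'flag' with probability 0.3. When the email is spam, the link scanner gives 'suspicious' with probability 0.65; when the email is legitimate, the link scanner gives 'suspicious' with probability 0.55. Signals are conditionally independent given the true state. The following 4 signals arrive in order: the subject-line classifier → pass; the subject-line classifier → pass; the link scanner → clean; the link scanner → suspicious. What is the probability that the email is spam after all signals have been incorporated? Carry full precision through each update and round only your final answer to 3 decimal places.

After the subject-line classifier='pass': P(spam) = 0.6·0.4000 / (0.6·0.4000 + 0.7·0.6000) ≈ 0.3636
After the subject-line classifier='pass': P(spam) = 0.6·0.3636 / (0.6·0.3636 + 0.7·0.6364) ≈ 0.3288
After the link scanner='clean': P(spam) = 0.35·0.3288 / (0.35·0.3288 + 0.45·0.6712) ≈ 0.2759
After the link scanner='suspicious': P(spam) = 0.65·0.2759 / (0.65·0.2759 + 0.55·0.7241) ≈ 0.3104

0.310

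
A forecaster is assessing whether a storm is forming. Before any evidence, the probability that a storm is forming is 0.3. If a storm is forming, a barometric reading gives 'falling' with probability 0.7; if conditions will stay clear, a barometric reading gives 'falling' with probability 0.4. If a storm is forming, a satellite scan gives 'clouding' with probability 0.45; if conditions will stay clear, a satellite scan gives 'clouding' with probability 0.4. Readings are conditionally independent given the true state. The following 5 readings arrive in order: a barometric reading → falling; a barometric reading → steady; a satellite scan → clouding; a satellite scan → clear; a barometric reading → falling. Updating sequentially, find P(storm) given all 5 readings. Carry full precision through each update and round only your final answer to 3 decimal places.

0.404

Apply Bayes' rule sequentially, carrying P(storm) forward.
After a barometric reading='falling': P(storm) = 0.7·0.3000 / (0.7·0.3000 + 0.4·0.7000) ≈ 0.4286
After a barometric reading='steady': P(storm) = 0.3·0.4286 / (0.3·0.4286 + 0.6·0.5714) ≈ 0.2727
After a satellite scan='clouding': P(storm) = 0.45·0.2727 / (0.45·0.2727 + 0.4·0.7273) ≈ 0.2967
After a satellite scan='clear': P(storm) = 0.55·0.2967 / (0.55·0.2967 + 0.6·0.7033) ≈ 0.2789
After a barometric reading='falling': P(storm) = 0.7·0.2789 / (0.7·0.2789 + 0.4·0.7211) ≈ 0.4036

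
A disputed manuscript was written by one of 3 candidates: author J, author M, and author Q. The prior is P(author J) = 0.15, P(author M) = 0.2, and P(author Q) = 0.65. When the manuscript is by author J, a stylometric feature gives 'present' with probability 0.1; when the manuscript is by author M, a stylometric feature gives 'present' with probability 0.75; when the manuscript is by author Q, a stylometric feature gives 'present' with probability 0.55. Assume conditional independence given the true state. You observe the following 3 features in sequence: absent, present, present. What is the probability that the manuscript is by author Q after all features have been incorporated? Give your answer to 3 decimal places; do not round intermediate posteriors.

Each posterior becomes the prior for the next update.
After 'absent': normaliser = 0.9·0.1500 + 0.25·0.2000 + 0.45·0.6500; P(author J) ≈ 0.2827, P(author M) ≈ 0.1047, P(author Q) ≈ 0.6126
After 'present': normaliser = 0.1·0.2827 + 0.75·0.1047 + 0.55·0.6126; P(author J) ≈ 0.0637, P(author M) ≈ 0.1770, P(author Q) ≈ 0.7593
After 'present': normaliser = 0.1·0.0637 + 0.75·0.1770 + 0.55·0.7593; P(author J) ≈ 0.0114, P(author M) ≈ 0.2384, P(author Q) ≈ 0.7501

0.750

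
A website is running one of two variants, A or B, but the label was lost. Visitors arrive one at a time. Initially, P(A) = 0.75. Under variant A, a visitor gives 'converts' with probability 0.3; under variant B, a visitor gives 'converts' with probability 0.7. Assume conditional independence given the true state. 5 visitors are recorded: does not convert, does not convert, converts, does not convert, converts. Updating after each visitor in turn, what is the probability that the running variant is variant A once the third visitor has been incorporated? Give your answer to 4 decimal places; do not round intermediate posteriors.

After 'does not convert': P(A) = 0.7·0.7500 / (0.7·0.7500 + 0.3·0.2500) ≈ 0.8750
After 'does not convert': P(A) = 0.7·0.8750 / (0.7·0.8750 + 0.3·0.1250) ≈ 0.9423
After 'converts': P(A) = 0.3·0.9423 / (0.3·0.9423 + 0.7·0.0577) ≈ 0.8750

0.8750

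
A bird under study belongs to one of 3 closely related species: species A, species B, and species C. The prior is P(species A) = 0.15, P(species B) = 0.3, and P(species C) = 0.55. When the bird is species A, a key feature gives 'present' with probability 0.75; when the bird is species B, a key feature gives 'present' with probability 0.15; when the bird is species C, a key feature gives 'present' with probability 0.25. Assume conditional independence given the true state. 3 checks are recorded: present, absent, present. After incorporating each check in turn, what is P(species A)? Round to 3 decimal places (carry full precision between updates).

After 'present': normaliser = 0.75·0.1500 + 0.15·0.3000 + 0.25·0.5500; P(species A) ≈ 0.3814, P(species B) ≈ 0.1525, P(species C) ≈ 0.4661
After 'absent': normaliser = 0.25·0.3814 + 0.85·0.1525 + 0.75·0.4661; P(species A) ≈ 0.1659, P(species B) ≈ 0.2257, P(species C) ≈ 0.6084
After 'present': normaliser = 0.75·0.1659 + 0.15·0.2257 + 0.25·0.6084; P(species A) ≈ 0.4009, P(species B) ≈ 0.1091, P(species C) ≈ 0.4900

0.401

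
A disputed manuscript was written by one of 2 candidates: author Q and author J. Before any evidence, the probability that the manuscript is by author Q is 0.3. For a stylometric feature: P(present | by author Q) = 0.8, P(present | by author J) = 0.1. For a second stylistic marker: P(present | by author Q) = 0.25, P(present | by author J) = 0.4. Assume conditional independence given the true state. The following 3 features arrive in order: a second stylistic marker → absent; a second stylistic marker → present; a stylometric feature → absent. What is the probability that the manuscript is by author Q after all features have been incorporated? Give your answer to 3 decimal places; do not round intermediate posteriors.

After a second stylistic marker='absent': P(author Q) = 0.75·0.3000 / (0.75·0.3000 + 0.6·0.7000) ≈ 0.3488
After a second stylistic marker='present': P(author Q) = 0.25·0.3488 / (0.25·0.3488 + 0.4·0.6512) ≈ 0.2508
After a stylometric feature='absent': P(author Q) = 0.2·0.2508 / (0.2·0.2508 + 0.9·0.7492) ≈ 0.0693

0.069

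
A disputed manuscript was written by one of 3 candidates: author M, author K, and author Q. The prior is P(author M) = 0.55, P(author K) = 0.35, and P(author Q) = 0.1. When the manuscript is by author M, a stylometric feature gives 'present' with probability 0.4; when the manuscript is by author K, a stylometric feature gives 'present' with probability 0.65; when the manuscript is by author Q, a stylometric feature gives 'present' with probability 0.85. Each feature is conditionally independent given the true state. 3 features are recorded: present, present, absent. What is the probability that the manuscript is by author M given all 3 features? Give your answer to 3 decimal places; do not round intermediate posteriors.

After 'present': normaliser = 0.4·0.5500 + 0.65·0.3500 + 0.85·0.1000; P(author M) ≈ 0.4131, P(author K) ≈ 0.4272, P(author Q) ≈ 0.1596
After 'present': normaliser = 0.4·0.4131 + 0.65·0.4272 + 0.85·0.1596; P(author M) ≈ 0.2856, P(author K) ≈ 0.4799, P(author Q) ≈ 0.2345
After 'absent': normaliser = 0.6·0.2856 + 0.35·0.4799 + 0.15·0.2345; P(author M) ≈ 0.4576, P(author K) ≈ 0.4485, P(author Q) ≈ 0.0939

0.458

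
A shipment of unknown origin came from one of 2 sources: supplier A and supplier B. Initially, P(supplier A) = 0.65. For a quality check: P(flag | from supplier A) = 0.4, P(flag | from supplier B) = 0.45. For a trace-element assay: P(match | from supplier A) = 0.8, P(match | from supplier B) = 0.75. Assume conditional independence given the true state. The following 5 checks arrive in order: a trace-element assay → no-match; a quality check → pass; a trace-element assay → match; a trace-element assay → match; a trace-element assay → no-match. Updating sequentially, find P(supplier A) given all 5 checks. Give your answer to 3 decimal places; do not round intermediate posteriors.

After a trace-element assay='no-match': P(supplier A) = 0.2·0.6500 / (0.2·0.6500 + 0.25·0.3500) ≈ 0.5977
After a quality check='pass': P(supplier A) = 0.6·0.5977 / (0.6·0.5977 + 0.55·0.4023) ≈ 0.6184
After a trace-element assay='match': P(supplier A) = 0.8·0.6184 / (0.8·0.6184 + 0.75·0.3816) ≈ 0.6335
After a trace-element assay='match': P(supplier A) = 0.8·0.6335 / (0.8·0.6335 + 0.75·0.3665) ≈ 0.6484
After a trace-element assay='no-match': P(supplier A) = 0.2·0.6484 / (0.2·0.6484 + 0.25·0.3516) ≈ 0.5960

0.596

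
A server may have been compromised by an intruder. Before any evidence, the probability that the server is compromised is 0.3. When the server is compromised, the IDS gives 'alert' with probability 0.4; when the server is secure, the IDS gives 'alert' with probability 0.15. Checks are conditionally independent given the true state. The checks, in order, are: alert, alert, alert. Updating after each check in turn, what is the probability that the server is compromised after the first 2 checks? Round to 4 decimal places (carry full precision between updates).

0.7529

Each posterior becomes the prior for the next update.
After 'alert': P(compromised) = 0.4·0.3000 / (0.4·0.3000 + 0.15·0.7000) ≈ 0.5333
After 'alert': P(compromised) = 0.4·0.5333 / (0.4·0.5333 + 0.15·0.4667) ≈ 0.7529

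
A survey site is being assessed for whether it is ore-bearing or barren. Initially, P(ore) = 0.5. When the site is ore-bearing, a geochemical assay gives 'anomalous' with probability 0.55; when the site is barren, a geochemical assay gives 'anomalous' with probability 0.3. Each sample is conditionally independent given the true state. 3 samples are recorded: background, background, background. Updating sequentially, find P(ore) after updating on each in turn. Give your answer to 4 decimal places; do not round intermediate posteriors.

0.2099

After 'background': P(ore) = 0.45·0.5000 / (0.45·0.5000 + 0.7·0.5000) ≈ 0.3913
After 'background': P(ore) = 0.45·0.3913 / (0.45·0.3913 + 0.7·0.6087) ≈ 0.2924
After 'background': P(ore) = 0.45·0.2924 / (0.45·0.2924 + 0.7·0.7076) ≈ 0.2099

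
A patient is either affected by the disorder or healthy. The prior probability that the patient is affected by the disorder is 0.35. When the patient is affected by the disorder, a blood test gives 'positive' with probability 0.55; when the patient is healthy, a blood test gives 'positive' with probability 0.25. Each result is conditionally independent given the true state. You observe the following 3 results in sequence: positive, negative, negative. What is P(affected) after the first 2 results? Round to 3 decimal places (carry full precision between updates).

After 'positive': P(affected) = 0.55·0.3500 / (0.55·0.3500 + 0.25·0.6500) ≈ 0.5423
After 'negative': P(affected) = 0.45·0.5423 / (0.45·0.5423 + 0.75·0.4577) ≈ 0.4155

0.415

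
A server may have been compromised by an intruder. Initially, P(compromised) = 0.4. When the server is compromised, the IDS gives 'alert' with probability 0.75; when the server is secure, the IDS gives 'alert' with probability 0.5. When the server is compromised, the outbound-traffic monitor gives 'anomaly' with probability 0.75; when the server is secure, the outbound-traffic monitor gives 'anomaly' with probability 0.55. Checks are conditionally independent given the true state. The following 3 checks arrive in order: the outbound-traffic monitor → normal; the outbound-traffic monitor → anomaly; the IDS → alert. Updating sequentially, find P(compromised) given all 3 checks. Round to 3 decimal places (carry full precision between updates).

After the outbound-traffic monitor='normal': P(compromised) = 0.25·0.4000 / (0.25·0.4000 + 0.45·0.6000) ≈ 0.2703
After the outbound-traffic monitor='anomaly': P(compromised) = 0.75·0.2703 / (0.75·0.2703 + 0.55·0.7297) ≈ 0.3356
After the IDS='alert': P(compromised) = 0.75·0.3356 / (0.75·0.3356 + 0.5·0.6644) ≈ 0.4310

0.431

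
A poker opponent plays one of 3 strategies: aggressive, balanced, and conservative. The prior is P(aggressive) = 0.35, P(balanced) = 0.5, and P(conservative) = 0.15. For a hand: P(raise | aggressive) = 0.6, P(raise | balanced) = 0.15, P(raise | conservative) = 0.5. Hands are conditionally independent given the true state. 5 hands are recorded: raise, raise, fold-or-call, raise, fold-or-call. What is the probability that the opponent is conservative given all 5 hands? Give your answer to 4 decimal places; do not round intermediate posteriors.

0.2604

Apply Bayes' rule sequentially, carrying P(conservative) forward.
After 'raise': normaliser = 0.6·0.3500 + 0.15·0.5000 + 0.5·0.1500; P(aggressive) ≈ 0.5833, P(balanced) ≈ 0.2083, P(conservative) ≈ 0.2083
After 'raise': normaliser = 0.6·0.5833 + 0.15·0.2083 + 0.5·0.2083; P(aggressive) ≈ 0.7210, P(balanced) ≈ 0.0644, P(conservative) ≈ 0.2146
After 'fold-or-call': normaliser = 0.4·0.7210 + 0.85·0.0644 + 0.5·0.2146; P(aggressive) ≈ 0.6403, P(balanced) ≈ 0.1215, P(conservative) ≈ 0.2382
After 'raise': normaliser = 0.6·0.6403 + 0.15·0.1215 + 0.5·0.2382; P(aggressive) ≈ 0.7367, P(balanced) ≈ 0.0349, P(conservative) ≈ 0.2284
After 'fold-or-call': normaliser = 0.4·0.7367 + 0.85·0.0349 + 0.5·0.2284; P(aggressive) ≈ 0.6719, P(balanced) ≈ 0.0677, P(conservative) ≈ 0.2604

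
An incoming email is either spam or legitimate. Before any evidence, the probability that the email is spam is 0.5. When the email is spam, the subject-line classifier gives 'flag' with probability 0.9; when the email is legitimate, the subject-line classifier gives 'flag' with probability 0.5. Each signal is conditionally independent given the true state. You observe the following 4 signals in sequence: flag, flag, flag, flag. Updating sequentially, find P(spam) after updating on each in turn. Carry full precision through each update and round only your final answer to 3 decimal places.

0.913

After 'flag': P(spam) = 0.9·0.5000 / (0.9·0.5000 + 0.5·0.5000) ≈ 0.6429
After 'flag': P(spam) = 0.9·0.6429 / (0.9·0.6429 + 0.5·0.3571) ≈ 0.7642
After 'flag': P(spam) = 0.9·0.7642 / (0.9·0.7642 + 0.5·0.2358) ≈ 0.8536
After 'flag': P(spam) = 0.9·0.8536 / (0.9·0.8536 + 0.5·0.1464) ≈ 0.9130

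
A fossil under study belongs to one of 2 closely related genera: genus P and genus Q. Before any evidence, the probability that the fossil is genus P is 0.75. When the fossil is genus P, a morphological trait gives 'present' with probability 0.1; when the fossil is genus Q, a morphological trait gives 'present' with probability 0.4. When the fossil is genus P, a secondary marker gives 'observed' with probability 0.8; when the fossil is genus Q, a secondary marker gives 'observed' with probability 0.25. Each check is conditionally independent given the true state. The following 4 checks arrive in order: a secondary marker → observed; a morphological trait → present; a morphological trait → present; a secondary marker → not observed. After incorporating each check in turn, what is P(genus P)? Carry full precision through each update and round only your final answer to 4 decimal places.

0.1379

After a secondary marker='observed': P(genus P) = 0.8·0.7500 / (0.8·0.7500 + 0.25·0.2500) ≈ 0.9057
After a morphological trait='present': P(genus P) = 0.1·0.9057 / (0.1·0.9057 + 0.4·0.0943) ≈ 0.7059
After a morphological trait='present': P(genus P) = 0.1·0.7059 / (0.1·0.7059 + 0.4·0.2941) ≈ 0.3750
After a secondary marker='not observed': P(genus P) = 0.2·0.3750 / (0.2·0.3750 + 0.75·0.6250) ≈ 0.1379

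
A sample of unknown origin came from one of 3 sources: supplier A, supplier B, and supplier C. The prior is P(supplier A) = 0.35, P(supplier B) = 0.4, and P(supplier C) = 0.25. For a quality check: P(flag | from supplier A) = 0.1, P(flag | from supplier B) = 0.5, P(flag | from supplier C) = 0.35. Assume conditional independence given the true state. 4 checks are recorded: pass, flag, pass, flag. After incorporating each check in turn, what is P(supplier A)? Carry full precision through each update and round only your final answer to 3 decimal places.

0.070

After 'pass': normaliser = 0.9·0.3500 + 0.5·0.4000 + 0.65·0.2500; P(supplier A) ≈ 0.4649, P(supplier B) ≈ 0.2952, P(supplier C) ≈ 0.2399
After 'flag': normaliser = 0.1·0.4649 + 0.5·0.2952 + 0.35·0.2399; P(supplier A) ≈ 0.1672, P(supplier B) ≈ 0.5309, P(supplier C) ≈ 0.3019
After 'pass': normaliser = 0.9·0.1672 + 0.5·0.5309 + 0.65·0.3019; P(supplier A) ≈ 0.2458, P(supplier B) ≈ 0.4336, P(supplier C) ≈ 0.3206
After 'flag': normaliser = 0.1·0.2458 + 0.5·0.4336 + 0.35·0.3206; P(supplier A) ≈ 0.0695, P(supplier B) ≈ 0.6131, P(supplier C) ≈ 0.3173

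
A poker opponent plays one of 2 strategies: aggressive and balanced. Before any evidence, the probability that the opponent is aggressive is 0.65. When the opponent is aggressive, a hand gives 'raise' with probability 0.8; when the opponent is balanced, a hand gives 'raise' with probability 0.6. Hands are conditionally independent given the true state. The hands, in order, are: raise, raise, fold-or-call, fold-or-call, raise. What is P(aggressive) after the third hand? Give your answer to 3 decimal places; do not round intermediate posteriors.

0.623

Apply Bayes' rule sequentially, carrying P(aggressive) forward.
After 'raise': P(aggressive) = 0.8·0.6500 / (0.8·0.6500 + 0.6·0.3500) ≈ 0.7123
After 'raise': P(aggressive) = 0.8·0.7123 / (0.8·0.7123 + 0.6·0.2877) ≈ 0.7675
After 'fold-or-call': P(aggressive) = 0.2·0.7675 / (0.2·0.7675 + 0.4·0.2325) ≈ 0.6228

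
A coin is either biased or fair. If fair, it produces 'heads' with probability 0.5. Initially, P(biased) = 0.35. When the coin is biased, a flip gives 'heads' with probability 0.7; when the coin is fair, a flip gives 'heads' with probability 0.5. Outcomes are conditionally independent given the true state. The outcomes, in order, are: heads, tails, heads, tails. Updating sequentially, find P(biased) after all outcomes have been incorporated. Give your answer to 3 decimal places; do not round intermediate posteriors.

0.275

After 'heads': P(biased) = 0.7·0.3500 / (0.7·0.3500 + 0.5·0.6500) ≈ 0.4298
After 'tails': P(biased) = 0.3·0.4298 / (0.3·0.4298 + 0.5·0.5702) ≈ 0.3114
After 'heads': P(biased) = 0.7·0.3114 / (0.7·0.3114 + 0.5·0.6886) ≈ 0.3877
After 'tails': P(biased) = 0.3·0.3877 / (0.3·0.3877 + 0.5·0.6123) ≈ 0.2753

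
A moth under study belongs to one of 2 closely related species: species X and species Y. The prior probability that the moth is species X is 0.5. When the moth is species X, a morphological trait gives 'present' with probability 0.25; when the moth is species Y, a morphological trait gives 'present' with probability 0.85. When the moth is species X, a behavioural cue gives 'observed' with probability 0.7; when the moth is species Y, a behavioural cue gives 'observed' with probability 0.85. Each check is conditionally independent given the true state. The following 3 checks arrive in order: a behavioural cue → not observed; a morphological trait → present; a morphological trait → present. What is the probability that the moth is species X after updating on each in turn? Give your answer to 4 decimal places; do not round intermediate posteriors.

0.1475

Apply Bayes' rule sequentially, carrying P(species X) forward.
After a behavioural cue='not observed': P(species X) = 0.3·0.5000 / (0.3·0.5000 + 0.15·0.5000) ≈ 0.6667
After a morphological trait='present': P(species X) = 0.25·0.6667 / (0.25·0.6667 + 0.85·0.3333) ≈ 0.3704
After a morphological trait='present': P(species X) = 0.25·0.3704 / (0.25·0.3704 + 0.85·0.6296) ≈ 0.1475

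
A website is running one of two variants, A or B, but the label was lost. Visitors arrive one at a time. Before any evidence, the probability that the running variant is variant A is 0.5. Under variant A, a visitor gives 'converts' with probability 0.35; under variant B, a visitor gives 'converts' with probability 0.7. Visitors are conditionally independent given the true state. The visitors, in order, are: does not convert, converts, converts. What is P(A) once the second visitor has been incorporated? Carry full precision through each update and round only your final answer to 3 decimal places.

0.520

After 'does not convert': P(A) = 0.65·0.5000 / (0.65·0.5000 + 0.3·0.5000) ≈ 0.6842
After 'converts': P(A) = 0.35·0.6842 / (0.35·0.6842 + 0.7·0.3158) ≈ 0.5200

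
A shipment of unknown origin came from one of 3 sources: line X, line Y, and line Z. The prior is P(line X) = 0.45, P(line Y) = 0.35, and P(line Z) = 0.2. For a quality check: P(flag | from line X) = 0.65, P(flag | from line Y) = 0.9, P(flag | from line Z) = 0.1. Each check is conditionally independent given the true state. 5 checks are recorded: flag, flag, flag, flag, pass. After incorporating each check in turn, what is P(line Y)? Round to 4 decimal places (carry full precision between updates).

0.4494

After 'flag': normaliser = 0.65·0.4500 + 0.9·0.3500 + 0.1·0.2000; P(line X) ≈ 0.4661, P(line Y) ≈ 0.5020, P(line Z) ≈ 0.0319
After 'flag': normaliser = 0.65·0.4661 + 0.9·0.5020 + 0.1·0.0319; P(line X) ≈ 0.3997, P(line Y) ≈ 0.5961, P(line Z) ≈ 0.0042
After 'flag': normaliser = 0.65·0.3997 + 0.9·0.5961 + 0.1·0.0042; P(line X) ≈ 0.3261, P(line Y) ≈ 0.6733, P(line Z) ≈ 0.0005
After 'flag': normaliser = 0.65·0.3261 + 0.9·0.6733 + 0.1·0.0005; P(line X) ≈ 0.2591, P(line Y) ≈ 0.7408, P(line Z) ≈ 0.0001
After 'pass': normaliser = 0.35·0.2591 + 0.1·0.7408 + 0.9·0.0001; P(line X) ≈ 0.5502, P(line Y) ≈ 0.4494, P(line Z) ≈ 0.0004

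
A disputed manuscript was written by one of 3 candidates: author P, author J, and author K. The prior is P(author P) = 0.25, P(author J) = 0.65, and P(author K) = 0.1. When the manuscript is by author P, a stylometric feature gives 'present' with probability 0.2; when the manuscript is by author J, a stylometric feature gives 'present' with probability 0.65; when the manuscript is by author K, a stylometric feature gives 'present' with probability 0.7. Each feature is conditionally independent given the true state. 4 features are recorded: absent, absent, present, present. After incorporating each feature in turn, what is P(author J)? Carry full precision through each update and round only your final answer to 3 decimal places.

After 'absent': normaliser = 0.8·0.2500 + 0.35·0.6500 + 0.3·0.1000; P(author P) ≈ 0.4372, P(author J) ≈ 0.4973, P(author K) ≈ 0.0656
After 'absent': normaliser = 0.8·0.4372 + 0.35·0.4973 + 0.3·0.0656; P(author P) ≈ 0.6435, P(author J) ≈ 0.3203, P(author K) ≈ 0.0362
After 'present': normaliser = 0.2·0.6435 + 0.65·0.3203 + 0.7·0.0362; P(author P) ≈ 0.3553, P(author J) ≈ 0.5747, P(author K) ≈ 0.0700
After 'present': normaliser = 0.2·0.3553 + 0.65·0.5747 + 0.7·0.0700; P(author P) ≈ 0.1440, P(author J) ≈ 0.7568, P(author K) ≈ 0.0992

0.757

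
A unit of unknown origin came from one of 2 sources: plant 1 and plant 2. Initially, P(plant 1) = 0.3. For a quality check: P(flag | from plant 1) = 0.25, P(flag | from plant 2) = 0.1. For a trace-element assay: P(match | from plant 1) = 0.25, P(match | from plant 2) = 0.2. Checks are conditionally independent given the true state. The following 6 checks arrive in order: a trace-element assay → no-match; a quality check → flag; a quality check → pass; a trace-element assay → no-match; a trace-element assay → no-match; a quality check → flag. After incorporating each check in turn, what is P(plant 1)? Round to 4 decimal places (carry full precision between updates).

0.6478

After a trace-element assay='no-match': P(plant 1) = 0.75·0.3000 / (0.75·0.3000 + 0.8·0.7000) ≈ 0.2866
After a quality check='flag': P(plant 1) = 0.25·0.2866 / (0.25·0.2866 + 0.1·0.7134) ≈ 0.5011
After a quality check='pass': P(plant 1) = 0.75·0.5011 / (0.75·0.5011 + 0.9·0.4989) ≈ 0.4557
After a trace-element assay='no-match': P(plant 1) = 0.75·0.4557 / (0.75·0.4557 + 0.8·0.5443) ≈ 0.4397
After a trace-element assay='no-match': P(plant 1) = 0.75·0.4397 / (0.75·0.4397 + 0.8·0.5603) ≈ 0.4239
After a quality check='flag': P(plant 1) = 0.25·0.4239 / (0.25·0.4239 + 0.1·0.5761) ≈ 0.6478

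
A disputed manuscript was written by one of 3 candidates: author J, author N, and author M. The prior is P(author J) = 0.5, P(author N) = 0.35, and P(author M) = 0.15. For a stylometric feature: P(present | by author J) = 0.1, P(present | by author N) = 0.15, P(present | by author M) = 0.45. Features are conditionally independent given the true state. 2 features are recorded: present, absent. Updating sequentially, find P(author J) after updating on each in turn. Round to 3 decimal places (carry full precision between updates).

0.355

Each posterior becomes the prior for the next update.
After 'present': normaliser = 0.1·0.5000 + 0.15·0.3500 + 0.45·0.1500; P(author J) ≈ 0.2941, P(author N) ≈ 0.3088, P(author M) ≈ 0.3971
After 'absent': normaliser = 0.9·0.2941 + 0.85·0.3088 + 0.55·0.3971; P(author J) ≈ 0.3550, P(author N) ≈ 0.3521, P(author M) ≈ 0.2929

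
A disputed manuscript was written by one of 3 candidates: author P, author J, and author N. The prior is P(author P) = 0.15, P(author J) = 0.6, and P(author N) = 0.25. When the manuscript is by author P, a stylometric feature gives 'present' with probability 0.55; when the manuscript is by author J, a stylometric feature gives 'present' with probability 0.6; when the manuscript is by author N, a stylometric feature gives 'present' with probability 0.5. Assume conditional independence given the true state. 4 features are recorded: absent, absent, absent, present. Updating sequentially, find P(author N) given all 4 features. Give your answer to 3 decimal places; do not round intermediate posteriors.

After 'absent': normaliser = 0.45·0.1500 + 0.4·0.6000 + 0.5·0.2500; P(author P) ≈ 0.1561, P(author J) ≈ 0.5549, P(author N) ≈ 0.2890
After 'absent': normaliser = 0.45·0.1561 + 0.4·0.5549 + 0.5·0.2890; P(author P) ≈ 0.1608, P(author J) ≈ 0.5083, P(author N) ≈ 0.3309
After 'absent': normaliser = 0.45·0.1608 + 0.4·0.5083 + 0.5·0.3309; P(author P) ≈ 0.1641, P(author J) ≈ 0.4609, P(author N) ≈ 0.3751
After 'present': normaliser = 0.55·0.1641 + 0.6·0.4609 + 0.5·0.3751; P(author P) ≈ 0.1628, P(author J) ≈ 0.4989, P(author N) ≈ 0.3383

0.338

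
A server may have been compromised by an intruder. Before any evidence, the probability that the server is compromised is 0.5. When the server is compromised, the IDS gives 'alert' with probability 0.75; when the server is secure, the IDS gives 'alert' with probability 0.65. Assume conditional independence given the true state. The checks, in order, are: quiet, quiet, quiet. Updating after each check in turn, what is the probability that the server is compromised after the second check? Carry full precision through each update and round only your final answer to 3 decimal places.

0.338

After 'quiet': P(compromised) = 0.25·0.5000 / (0.25·0.5000 + 0.35·0.5000) ≈ 0.4167
After 'quiet': P(compromised) = 0.25·0.4167 / (0.25·0.4167 + 0.35·0.5833) ≈ 0.3378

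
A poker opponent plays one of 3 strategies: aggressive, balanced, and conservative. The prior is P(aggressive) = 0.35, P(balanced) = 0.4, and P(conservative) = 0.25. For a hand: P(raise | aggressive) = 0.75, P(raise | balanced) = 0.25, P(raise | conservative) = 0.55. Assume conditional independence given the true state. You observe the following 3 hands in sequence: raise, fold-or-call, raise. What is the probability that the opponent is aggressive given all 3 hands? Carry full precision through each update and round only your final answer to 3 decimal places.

After 'raise': normaliser = 0.75·0.3500 + 0.25·0.4000 + 0.55·0.2500; P(aggressive) ≈ 0.5250, P(balanced) ≈ 0.2000, P(conservative) ≈ 0.2750
After 'fold-or-call': normaliser = 0.25·0.5250 + 0.75·0.2000 + 0.45·0.2750; P(aggressive) ≈ 0.3241, P(balanced) ≈ 0.3704, P(conservative) ≈ 0.3056
After 'raise': normaliser = 0.75·0.3241 + 0.25·0.3704 + 0.55·0.3056; P(aggressive) ≈ 0.4825, P(balanced) ≈ 0.1838, P(conservative) ≈ 0.3336

0.483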